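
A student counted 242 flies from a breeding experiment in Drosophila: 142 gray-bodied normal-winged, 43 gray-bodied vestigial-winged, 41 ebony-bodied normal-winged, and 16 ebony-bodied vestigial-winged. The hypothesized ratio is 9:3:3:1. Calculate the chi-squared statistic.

Expected counts for N = 242 under a 9:3:3:1 ratio (total parts = 16):
  gray-bodied normal-winged: 242 × 9/16 = 136.125
  gray-bodied vestigial-winged: 242 × 3/16 = 45.375
  ebony-bodied normal-winged: 242 × 3/16 = 45.375
  ebony-bodied vestigial-winged: 242 × 1/16 = 15.125
χ² = Σ (O − E)² / E
  gray-bodied normal-winged: (142 − 136.125)² / 136.125 = 0.2536
  gray-bodied vestigial-winged: (43 − 45.375)² / 45.375 = 0.1243
  ebony-bodied normal-winged: (41 − 45.375)² / 45.375 = 0.4218
  ebony-bodied vestigial-winged: (16 − 15.125)² / 15.125 = 0.0506
χ² = 0.2536 + 0.1243 + 0.4218 + 0.0506 = 0.8503 ≈ 0.850

0.850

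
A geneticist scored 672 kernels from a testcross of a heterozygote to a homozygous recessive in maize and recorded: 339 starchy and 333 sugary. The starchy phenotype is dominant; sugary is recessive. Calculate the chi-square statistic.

0.054

A testcross of a heterozygote (Aa × aa) gives a 1:1 phenotypic ratio.
Total ratio parts = 2. Expected numbers out of 672:
  starchy: 672 × 1/2 = 336
  sugary: 672 × 1/2 = 336
χ² = Σ (O − E)² / E
  starchy: (339 − 336)² / 336 = 0.0268
  sugary: (333 − 336)² / 336 = 0.0268
χ² = 0.0268 + 0.0268 = 0.0536 ≈ 0.054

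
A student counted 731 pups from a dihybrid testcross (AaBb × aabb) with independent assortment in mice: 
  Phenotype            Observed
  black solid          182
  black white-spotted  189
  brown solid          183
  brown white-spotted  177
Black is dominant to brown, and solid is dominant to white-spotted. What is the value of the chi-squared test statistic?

A dihybrid testcross with independent assortment gives a 1:1:1:1 ratio.
Expected counts for N = 731 under a 1:1:1:1 ratio (total parts = 4):
  black solid: 731 × 1/4 = 182.75
  black white-spotted: 731 × 1/4 = 182.75
  brown solid: 731 × 1/4 = 182.75
  brown white-spotted: 731 × 1/4 = 182.75
χ² = Σ (O − E)² / E
  black solid: (182 − 182.75)² / 182.75 = 0.0031
  black white-spotted: (189 − 182.75)² / 182.75 = 0.2137
  brown solid: (183 − 182.75)² / 182.75 = 0.0003
  brown white-spotted: (177 − 182.75)² / 182.75 = 0.1809
χ² = 0.0031 + 0.2137 + 0.0003 + 0.1809 = 0.398

0.398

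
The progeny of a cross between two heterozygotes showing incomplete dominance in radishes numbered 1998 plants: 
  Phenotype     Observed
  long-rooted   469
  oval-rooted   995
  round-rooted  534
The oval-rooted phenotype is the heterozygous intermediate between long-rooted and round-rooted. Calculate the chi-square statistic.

4.261

With incomplete dominance, a heterozygote × heterozygote cross gives a 1:2:1 phenotypic ratio.
Expected counts for N = 1998 under a 1:2:1 ratio (total parts = 4):
  long-rooted: 1998 × 1/4 = 499.5
  oval-rooted: 1998 × 2/4 = 999
  round-rooted: 1998 × 1/4 = 499.5
χ² = Σ (O − E)² / E
  long-rooted: (469 − 499.5)² / 499.5 = 1.8624
  oval-rooted: (995 − 999)² / 999 = 0.0160
  round-rooted: (534 − 499.5)² / 499.5 = 2.3829
χ² = 1.8624 + 0.0160 + 2.3829 = 4.2613 ≈ 4.261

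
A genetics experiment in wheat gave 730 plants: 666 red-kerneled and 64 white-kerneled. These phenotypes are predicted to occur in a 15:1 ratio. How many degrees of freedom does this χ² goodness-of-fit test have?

A goodness-of-fit test with 2 phenotype classes has df = 2 − 1 = 1.

1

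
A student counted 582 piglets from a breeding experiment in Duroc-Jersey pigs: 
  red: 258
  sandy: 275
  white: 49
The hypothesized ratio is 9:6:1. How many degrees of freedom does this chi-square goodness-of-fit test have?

A goodness-of-fit test with 3 phenotype classes has df = 3 − 1 = 2.

2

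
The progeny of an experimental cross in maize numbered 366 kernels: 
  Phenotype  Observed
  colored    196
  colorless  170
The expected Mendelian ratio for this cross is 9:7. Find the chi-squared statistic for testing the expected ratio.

The 9:7 ratio has 16 parts, so with N = 366 the expected counts are:
  colored: 366 × 9/16 = 205.875
  colorless: 366 × 7/16 = 160.125
χ² = Σ (O − E)² / E
  colored: (196 − 205.875)² / 205.875 = 0.4737
  colorless: (170 − 160.125)² / 160.125 = 0.6090
χ² = 0.4737 + 0.6090 = 1.0827 ≈ 1.083

1.083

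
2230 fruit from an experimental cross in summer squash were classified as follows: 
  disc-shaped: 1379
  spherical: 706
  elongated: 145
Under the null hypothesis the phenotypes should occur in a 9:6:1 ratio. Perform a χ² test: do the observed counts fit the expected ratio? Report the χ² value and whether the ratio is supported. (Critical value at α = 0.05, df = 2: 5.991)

Total ratio parts = 16. Expected numbers out of 2230:
  disc-shaped: 2230 × 9/16 = 1254.375
  spherical: 2230 × 6/16 = 836.25
  elongated: 2230 × 1/16 = 139.375
χ² = Σ (O − E)² / E
  disc-shaped: (1379 − 1254.375)² / 1254.375 = 12.3818
  spherical: (706 − 836.25)² / 836.25 = 20.2871
  elongated: (145 − 139.375)² / 139.375 = 0.2270
χ² = 12.3818 + 20.2871 + 0.2270 = 32.8959 ≈ 32.896
Degrees of freedom = 3 − 1 = 2; critical value at α = 0.05 is 5.991.
Since 32.896 > 5.991, we reject the null hypothesis — the data do not fit the 9:6:1 ratio.

32.896; not consistent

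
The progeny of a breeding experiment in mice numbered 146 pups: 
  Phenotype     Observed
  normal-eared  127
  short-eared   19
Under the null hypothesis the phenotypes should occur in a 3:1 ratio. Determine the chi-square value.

11.187

Expected counts for N = 146 under a 3:1 ratio (total parts = 4):
  normal-eared: 146 × 3/4 = 109.5
  short-eared: 146 × 1/4 = 36.5
χ² = Σ (O − E)² / E
  normal-eared: (127 − 109.5)² / 109.5 = 2.7968
  short-eared: (19 − 36.5)² / 36.5 = 8.3904
χ² = 2.7968 + 8.3904 = 11.1872 ≈ 11.187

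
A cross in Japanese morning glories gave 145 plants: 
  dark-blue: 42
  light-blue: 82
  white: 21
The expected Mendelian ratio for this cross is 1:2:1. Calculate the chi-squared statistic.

8.572

Under the 1:2:1 hypothesis (Σ ratio = 4, N = 145):
  dark-blue: 145 × 1/4 = 36.25
  light-blue: 145 × 2/4 = 72.5
  white: 145 × 1/4 = 36.25
χ² = Σ (O − E)² / E
  dark-blue: (42 − 36.25)² / 36.25 = 0.9121
  light-blue: (82 − 72.5)² / 72.5 = 1.2448
  white: (21 − 36.25)² / 36.25 = 6.4155
χ² = 0.9121 + 1.2448 + 6.4155 = 8.5724 ≈ 8.572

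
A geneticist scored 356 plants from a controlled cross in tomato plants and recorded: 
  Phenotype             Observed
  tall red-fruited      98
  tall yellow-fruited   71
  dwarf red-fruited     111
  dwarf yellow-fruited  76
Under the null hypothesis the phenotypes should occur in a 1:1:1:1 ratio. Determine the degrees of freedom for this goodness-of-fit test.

A goodness-of-fit test with 4 phenotype classes has df = 4 − 1 = 3.

3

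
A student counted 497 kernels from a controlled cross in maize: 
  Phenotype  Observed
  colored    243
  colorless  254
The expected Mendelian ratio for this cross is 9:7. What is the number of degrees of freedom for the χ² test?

1

A goodness-of-fit test with 2 phenotype classes has df = 2 − 1 = 1.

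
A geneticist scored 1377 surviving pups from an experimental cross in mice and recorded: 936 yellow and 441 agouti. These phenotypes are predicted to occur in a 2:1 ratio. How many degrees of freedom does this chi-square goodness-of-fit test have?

A goodness-of-fit test with 2 phenotype classes has df = 2 − 1 = 1.

1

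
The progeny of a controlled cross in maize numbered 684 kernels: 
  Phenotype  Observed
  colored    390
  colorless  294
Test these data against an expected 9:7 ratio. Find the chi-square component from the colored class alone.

Under the 9:7 hypothesis (Σ ratio = 16, N = 684):
  colored: 684 × 9/16 = 384.75
  colorless: 684 × 7/16 = 299.25
Contribution of colored: (390 − 384.75)² / 384.75 = 0.0716

0.072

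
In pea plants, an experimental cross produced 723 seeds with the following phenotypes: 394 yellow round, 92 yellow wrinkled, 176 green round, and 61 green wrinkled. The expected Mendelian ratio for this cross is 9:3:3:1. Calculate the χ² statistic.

Expected counts for N = 723 under a 9:3:3:1 ratio (total parts = 16):
  yellow round: 723 × 9/16 = 406.6875
  yellow wrinkled: 723 × 3/16 = 135.5625
  green round: 723 × 3/16 = 135.5625
  green wrinkled: 723 × 1/16 = 45.1875
χ² = Σ (O − E)² / E
  yellow round: (394 − 406.6875)² / 406.6875 = 0.3958
  yellow wrinkled: (92 − 135.5625)² / 135.5625 = 13.9986
  green round: (176 − 135.5625)² / 135.5625 = 12.0623
  green wrinkled: (61 − 45.1875)² / 45.1875 = 5.5333
χ² = 0.3958 + 13.9986 + 12.0623 + 5.5333 = 31.990

31.990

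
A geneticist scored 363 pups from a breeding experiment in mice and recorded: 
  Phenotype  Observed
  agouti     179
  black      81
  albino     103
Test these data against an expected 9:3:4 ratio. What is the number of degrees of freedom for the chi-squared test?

2

A goodness-of-fit test with 3 phenotype classes has df = 3 − 1 = 2.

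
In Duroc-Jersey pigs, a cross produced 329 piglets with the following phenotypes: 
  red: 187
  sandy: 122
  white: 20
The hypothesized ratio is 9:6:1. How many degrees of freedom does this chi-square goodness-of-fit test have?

A goodness-of-fit test with 3 phenotype classes has df = 3 − 1 = 2.

2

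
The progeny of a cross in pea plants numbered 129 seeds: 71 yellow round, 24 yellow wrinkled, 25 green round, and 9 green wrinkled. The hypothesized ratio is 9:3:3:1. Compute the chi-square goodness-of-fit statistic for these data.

The 9:3:3:1 ratio has 16 parts, so with N = 129 the expected counts are:
  yellow round: 129 × 9/16 = 72.5625
  yellow wrinkled: 129 × 3/16 = 24.1875
  green round: 129 × 3/16 = 24.1875
  green wrinkled: 129 × 1/16 = 8.0625
χ² = Σ (O − E)² / E
  yellow round: (71 − 72.5625)² / 72.5625 = 0.0336
  yellow wrinkled: (24 − 24.1875)² / 24.1875 = 0.0015
  green round: (25 − 24.1875)² / 24.1875 = 0.0273
  green wrinkled: (9 − 8.0625)² / 8.0625 = 0.1090
χ² = 0.0336 + 0.0015 + 0.0273 + 0.1090 = 0.1714 ≈ 0.171

0.171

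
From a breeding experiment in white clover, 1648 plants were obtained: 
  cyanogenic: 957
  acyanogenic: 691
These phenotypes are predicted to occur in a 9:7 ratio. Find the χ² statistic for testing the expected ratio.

2.219

Under the 9:7 hypothesis (Σ ratio = 16, N = 1648):
  cyanogenic: 1648 × 9/16 = 927
  acyanogenic: 1648 × 7/16 = 721
χ² = Σ (O − E)² / E
  cyanogenic: (957 − 927)² / 927 = 0.9709
  acyanogenic: (691 − 721)² / 721 = 1.2483
χ² = 0.9709 + 1.2483 = 2.2192 ≈ 2.219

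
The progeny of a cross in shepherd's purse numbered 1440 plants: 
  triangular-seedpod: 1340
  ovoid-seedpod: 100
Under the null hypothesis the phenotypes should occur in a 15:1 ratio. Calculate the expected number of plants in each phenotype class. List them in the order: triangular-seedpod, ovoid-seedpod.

Total ratio parts = 16. Expected numbers out of 1440:
  triangular-seedpod: 1440 × 15/16 = 1350
  ovoid-seedpod: 1440 × 1/16 = 90

1350, 90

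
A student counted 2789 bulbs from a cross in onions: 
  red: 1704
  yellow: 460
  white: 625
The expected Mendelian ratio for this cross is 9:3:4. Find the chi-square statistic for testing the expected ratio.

26.711

Expected counts for N = 2789 under a 9:3:4 ratio (total parts = 16):
  red: 2789 × 9/16 = 1568.8125
  yellow: 2789 × 3/16 = 522.9375
  white: 2789 × 4/16 = 697.25
χ² = Σ (O − E)² / E
  red: (1704 − 1568.8125)² / 1568.8125 = 11.6494
  yellow: (460 − 522.9375)² / 522.9375 = 7.5748
  white: (625 − 697.25)² / 697.25 = 7.4866
χ² = 11.6494 + 7.5748 + 7.4866 = 26.7108 ≈ 26.711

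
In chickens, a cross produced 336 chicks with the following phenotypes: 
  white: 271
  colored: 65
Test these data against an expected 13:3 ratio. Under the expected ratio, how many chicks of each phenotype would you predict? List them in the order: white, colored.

273, 63

Expected counts for N = 336 under a 13:3 ratio (total parts = 16):
  white: 336 × 13/16 = 273
  colored: 336 × 3/16 = 63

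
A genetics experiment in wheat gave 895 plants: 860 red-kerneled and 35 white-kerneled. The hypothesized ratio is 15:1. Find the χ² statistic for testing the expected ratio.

Expected counts for N = 895 under a 15:1 ratio (total parts = 16):
  red-kerneled: 895 × 15/16 = 839.0625
  white-kerneled: 895 × 1/16 = 55.9375
χ² = Σ (O − E)² / E
  red-kerneled: (860 − 839.0625)² / 839.0625 = 0.5225
  white-kerneled: (35 − 55.9375)² / 55.9375 = 7.8369
χ² = 0.5225 + 7.8369 = 8.3594 ≈ 8.359

8.359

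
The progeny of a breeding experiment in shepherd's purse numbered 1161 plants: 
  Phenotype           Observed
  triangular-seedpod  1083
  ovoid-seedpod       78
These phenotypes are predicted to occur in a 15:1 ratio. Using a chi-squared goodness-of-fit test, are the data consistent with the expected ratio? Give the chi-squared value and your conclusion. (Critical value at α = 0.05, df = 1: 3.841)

0.435; consistent

The 15:1 ratio has 16 parts, so with N = 1161 the expected counts are:
  triangular-seedpod: 1161 × 15/16 = 1088.4375
  ovoid-seedpod: 1161 × 1/16 = 72.5625
χ² = Σ (O − E)² / E
  triangular-seedpod: (1083 − 1088.4375)² / 1088.4375 = 0.0272
  ovoid-seedpod: (78 − 72.5625)² / 72.5625 = 0.4075
χ² = 0.0272 + 0.4075 = 0.4347 ≈ 0.435
Degrees of freedom = 2 − 1 = 1; critical value at α = 0.05 is 3.841.
Since 0.435 < 3.841, we fail to reject the null hypothesis — the data are consistent with the 15:1 ratio.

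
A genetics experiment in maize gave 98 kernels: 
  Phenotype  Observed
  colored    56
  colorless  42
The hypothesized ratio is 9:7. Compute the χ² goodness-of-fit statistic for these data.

0.032

Expected counts for N = 98 under a 9:7 ratio (total parts = 16):
  colored: 98 × 9/16 = 55.125
  colorless: 98 × 7/16 = 42.875
χ² = Σ (O − E)² / E
  colored: (56 − 55.125)² / 55.125 = 0.0139
  colorless: (42 − 42.875)² / 42.875 = 0.0179
χ² = 0.0139 + 0.0179 = 0.0318 ≈ 0.032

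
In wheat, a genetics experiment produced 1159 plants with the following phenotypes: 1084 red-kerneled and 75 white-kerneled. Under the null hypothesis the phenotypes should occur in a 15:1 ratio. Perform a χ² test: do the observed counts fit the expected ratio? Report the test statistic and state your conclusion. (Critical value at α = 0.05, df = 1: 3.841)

0.097; consistent

The 15:1 ratio has 16 parts, so with N = 1159 the expected counts are:
  red-kerneled: 1159 × 15/16 = 1086.5625
  white-kerneled: 1159 × 1/16 = 72.4375
χ² = Σ (O − E)² / E
  red-kerneled: (1084 − 1086.5625)² / 1086.5625 = 0.0060
  white-kerneled: (75 − 72.4375)² / 72.4375 = 0.0906
χ² = 0.0060 + 0.0906 = 0.0966 ≈ 0.097
Degrees of freedom = 2 − 1 = 1; critical value at α = 0.05 is 3.841.
Since 0.097 < 3.841, we fail to reject the null hypothesis — the data are consistent with the 15:1 ratio.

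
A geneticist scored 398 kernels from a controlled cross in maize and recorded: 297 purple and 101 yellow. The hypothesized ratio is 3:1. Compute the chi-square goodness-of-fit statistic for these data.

The 3:1 ratio has 4 parts, so with N = 398 the expected counts are:
  purple: 398 × 3/4 = 298.5
  yellow: 398 × 1/4 = 99.5
χ² = Σ (O − E)² / E
  purple: (297 − 298.5)² / 298.5 = 0.0075
  yellow: (101 − 99.5)² / 99.5 = 0.0226
χ² = 0.0075 + 0.0226 = 0.0301 ≈ 0.030

0.030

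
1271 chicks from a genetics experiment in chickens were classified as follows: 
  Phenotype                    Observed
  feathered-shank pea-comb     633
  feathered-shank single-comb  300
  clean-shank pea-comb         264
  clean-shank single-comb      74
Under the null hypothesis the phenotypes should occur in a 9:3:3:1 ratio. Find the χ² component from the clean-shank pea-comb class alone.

Under the 9:3:3:1 hypothesis (Σ ratio = 16, N = 1271):
  feathered-shank pea-comb: 1271 × 9/16 = 714.9375
  feathered-shank single-comb: 1271 × 3/16 = 238.3125
  clean-shank pea-comb: 1271 × 3/16 = 238.3125
  clean-shank single-comb: 1271 × 1/16 = 79.4375
Contribution of clean-shank pea-comb: (264 − 238.3125)² / 238.3125 = 2.7688

2.769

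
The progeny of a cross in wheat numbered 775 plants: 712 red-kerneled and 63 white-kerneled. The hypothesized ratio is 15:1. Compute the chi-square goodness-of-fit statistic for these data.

Total ratio parts = 16. Expected numbers out of 775:
  red-kerneled: 775 × 15/16 = 726.5625
  white-kerneled: 775 × 1/16 = 48.4375
χ² = Σ (O − E)² / E
  red-kerneled: (712 − 726.5625)² / 726.5625 = 0.2919
  white-kerneled: (63 − 48.4375)² / 48.4375 = 4.3781
χ² = 0.2919 + 4.3781 = 4.670

4.670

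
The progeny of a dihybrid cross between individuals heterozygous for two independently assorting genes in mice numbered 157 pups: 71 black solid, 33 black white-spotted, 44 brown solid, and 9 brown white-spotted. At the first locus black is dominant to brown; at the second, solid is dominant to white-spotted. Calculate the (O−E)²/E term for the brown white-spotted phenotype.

0.067

A dihybrid F₂ with independent assortment and complete dominance at both loci gives a 9:3:3:1 phenotypic ratio.
Expected counts for N = 157 under a 9:3:3:1 ratio (total parts = 16):
  black solid: 157 × 9/16 = 88.3125
  black white-spotted: 157 × 3/16 = 29.4375
  brown solid: 157 × 3/16 = 29.4375
  brown white-spotted: 157 × 1/16 = 9.8125
Contribution of brown white-spotted: (9 − 9.8125)² / 9.8125 = 0.0673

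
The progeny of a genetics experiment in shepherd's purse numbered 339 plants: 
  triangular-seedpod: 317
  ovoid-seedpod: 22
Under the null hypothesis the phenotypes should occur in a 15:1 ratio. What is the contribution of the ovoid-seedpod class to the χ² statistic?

0.031

Under the 15:1 hypothesis (Σ ratio = 16, N = 339):
  triangular-seedpod: 339 × 15/16 = 317.8125
  ovoid-seedpod: 339 × 1/16 = 21.1875
Contribution of ovoid-seedpod: (22 − 21.1875)² / 21.1875 = 0.0312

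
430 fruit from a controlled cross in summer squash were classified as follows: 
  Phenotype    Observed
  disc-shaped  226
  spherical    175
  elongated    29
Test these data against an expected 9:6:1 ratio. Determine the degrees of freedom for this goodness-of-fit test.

2

A goodness-of-fit test with 3 phenotype classes has df = 3 − 1 = 2.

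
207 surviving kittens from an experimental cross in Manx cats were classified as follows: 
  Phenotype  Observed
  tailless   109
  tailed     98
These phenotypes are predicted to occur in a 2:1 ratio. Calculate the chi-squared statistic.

The 2:1 ratio has 3 parts, so with N = 207 the expected counts are:
  tailless: 207 × 2/3 = 138
  tailed: 207 × 1/3 = 69
χ² = Σ (O − E)² / E
  tailless: (109 − 138)² / 138 = 6.0942
  tailed: (98 − 69)² / 69 = 12.1884
χ² = 6.0942 + 12.1884 = 18.2826 ≈ 18.283

18.283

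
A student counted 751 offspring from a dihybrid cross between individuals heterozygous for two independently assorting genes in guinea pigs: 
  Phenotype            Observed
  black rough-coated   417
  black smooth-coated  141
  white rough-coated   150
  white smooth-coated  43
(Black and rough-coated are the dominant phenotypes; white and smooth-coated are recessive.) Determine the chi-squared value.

A dihybrid F₂ with independent assortment and complete dominance at both loci gives a 9:3:3:1 phenotypic ratio.
Expected counts for N = 751 under a 9:3:3:1 ratio (total parts = 16):
  black rough-coated: 751 × 9/16 = 422.4375
  black smooth-coated: 751 × 3/16 = 140.8125
  white rough-coated: 751 × 3/16 = 140.8125
  white smooth-coated: 751 × 1/16 = 46.9375
χ² = Σ (O − E)² / E
  black rough-coated: (417 − 422.4375)² / 422.4375 = 0.0700
  black smooth-coated: (141 − 140.8125)² / 140.8125 = 0.0002
  white rough-coated: (150 − 140.8125)² / 140.8125 = 0.5995
  white smooth-coated: (43 − 46.9375)² / 46.9375 = 0.3303
χ² = 0.0700 + 0.0002 + 0.5995 + 0.3303 = 1.000

1.000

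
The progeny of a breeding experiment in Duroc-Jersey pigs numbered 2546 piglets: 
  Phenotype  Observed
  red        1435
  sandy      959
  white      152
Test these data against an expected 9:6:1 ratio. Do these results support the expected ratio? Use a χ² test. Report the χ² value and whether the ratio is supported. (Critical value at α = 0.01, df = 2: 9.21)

0.344; consistent

Under the 9:6:1 hypothesis (Σ ratio = 16, N = 2546):
  red: 2546 × 9/16 = 1432.125
  sandy: 2546 × 6/16 = 954.75
  white: 2546 × 1/16 = 159.125
χ² = Σ (O − E)² / E
  red: (1435 − 1432.125)² / 1432.125 = 0.0058
  sandy: (959 − 954.75)² / 954.75 = 0.0189
  white: (152 − 159.125)² / 159.125 = 0.3190
χ² = 0.0058 + 0.0189 + 0.3190 = 0.3437 ≈ 0.344
Degrees of freedom = 3 − 1 = 2; critical value at α = 0.01 is 9.21.
Since 0.344 < 9.21, we fail to reject the null hypothesis — the data are consistent with the 9:6:1 ratio.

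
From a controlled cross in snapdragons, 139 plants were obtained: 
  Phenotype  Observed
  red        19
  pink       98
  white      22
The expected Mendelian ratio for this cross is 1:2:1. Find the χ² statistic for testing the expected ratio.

Total ratio parts = 4. Expected numbers out of 139:
  red: 139 × 1/4 = 34.75
  pink: 139 × 2/4 = 69.5
  white: 139 × 1/4 = 34.75
χ² = Σ (O − E)² / E
  red: (19 − 34.75)² / 34.75 = 7.1385
  pink: (98 − 69.5)² / 69.5 = 11.6871
  white: (22 − 34.75)² / 34.75 = 4.6781
χ² = 7.1385 + 11.6871 + 4.6781 = 23.5037 ≈ 23.504

23.504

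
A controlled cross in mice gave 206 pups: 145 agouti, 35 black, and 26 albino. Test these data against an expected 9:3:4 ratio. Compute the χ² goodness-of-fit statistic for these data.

20.287

Under the 9:3:4 hypothesis (Σ ratio = 16, N = 206):
  agouti: 206 × 9/16 = 115.875
  black: 206 × 3/16 = 38.625
  albino: 206 × 4/16 = 51.5
χ² = Σ (O − E)² / E
  agouti: (145 − 115.875)² / 115.875 = 7.3205
  black: (35 − 38.625)² / 38.625 = 0.3402
  albino: (26 − 51.5)² / 51.5 = 12.6262
χ² = 7.3205 + 0.3402 + 12.6262 = 20.2869 ≈ 20.287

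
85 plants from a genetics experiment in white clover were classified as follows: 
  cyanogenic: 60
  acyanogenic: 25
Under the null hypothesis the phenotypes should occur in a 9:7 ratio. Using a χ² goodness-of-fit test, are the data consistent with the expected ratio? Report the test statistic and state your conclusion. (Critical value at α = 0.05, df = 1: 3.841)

Under the 9:7 hypothesis (Σ ratio = 16, N = 85):
  cyanogenic: 85 × 9/16 = 47.8125
  acyanogenic: 85 × 7/16 = 37.1875
χ² = Σ (O − E)² / E
  cyanogenic: (60 − 47.8125)² / 47.8125 = 3.1066
  acyanogenic: (25 − 37.1875)² / 37.1875 = 3.9942
χ² = 3.1066 + 3.9942 = 7.1008 ≈ 7.101
Degrees of freedom = 2 − 1 = 1; critical value at α = 0.05 is 3.841.
Since 7.101 > 3.841, we reject the null hypothesis — the data do not fit the 9:7 ratio.

7.101; not consistent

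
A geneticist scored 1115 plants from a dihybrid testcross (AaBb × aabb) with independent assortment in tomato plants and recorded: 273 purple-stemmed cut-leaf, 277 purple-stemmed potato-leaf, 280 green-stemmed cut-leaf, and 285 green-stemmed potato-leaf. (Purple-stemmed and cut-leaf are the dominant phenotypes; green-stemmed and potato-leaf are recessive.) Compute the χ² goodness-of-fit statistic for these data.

A dihybrid testcross with independent assortment gives a 1:1:1:1 ratio.
Total ratio parts = 4. Expected numbers out of 1115:
  purple-stemmed cut-leaf: 1115 × 1/4 = 278.75
  purple-stemmed potato-leaf: 1115 × 1/4 = 278.75
  green-stemmed cut-leaf: 1115 × 1/4 = 278.75
  green-stemmed potato-leaf: 1115 × 1/4 = 278.75
χ² = Σ (O − E)² / E
  purple-stemmed cut-leaf: (273 − 278.75)² / 278.75 = 0.1186
  purple-stemmed potato-leaf: (277 − 278.75)² / 278.75 = 0.0110
  green-stemmed cut-leaf: (280 − 278.75)² / 278.75 = 0.0056
  green-stemmed potato-leaf: (285 − 278.75)² / 278.75 = 0.1401
χ² = 0.1186 + 0.0110 + 0.0056 + 0.1401 = 0.2753 ≈ 0.275

0.275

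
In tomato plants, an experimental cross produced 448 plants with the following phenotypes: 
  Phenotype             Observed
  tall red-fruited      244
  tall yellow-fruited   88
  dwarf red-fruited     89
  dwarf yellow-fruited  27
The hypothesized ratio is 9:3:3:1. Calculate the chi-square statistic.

Expected counts for N = 448 under a 9:3:3:1 ratio (total parts = 16):
  tall red-fruited: 448 × 9/16 = 252
  tall yellow-fruited: 448 × 3/16 = 84
  dwarf red-fruited: 448 × 3/16 = 84
  dwarf yellow-fruited: 448 × 1/16 = 28
χ² = Σ (O − E)² / E
  tall red-fruited: (244 − 252)² / 252 = 0.2540
  tall yellow-fruited: (88 − 84)² / 84 = 0.1905
  dwarf red-fruited: (89 − 84)² / 84 = 0.2976
  dwarf yellow-fruited: (27 − 28)² / 28 = 0.0357
χ² = 0.2540 + 0.1905 + 0.2976 + 0.0357 = 0.7778 ≈ 0.778

0.778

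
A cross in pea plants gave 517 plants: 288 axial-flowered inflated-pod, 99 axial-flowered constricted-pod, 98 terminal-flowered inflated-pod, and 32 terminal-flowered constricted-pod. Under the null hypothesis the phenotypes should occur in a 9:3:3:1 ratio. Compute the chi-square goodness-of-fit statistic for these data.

0.086

Expected counts for N = 517 under a 9:3:3:1 ratio (total parts = 16):
  axial-flowered inflated-pod: 517 × 9/16 = 290.8125
  axial-flowered constricted-pod: 517 × 3/16 = 96.9375
  terminal-flowered inflated-pod: 517 × 3/16 = 96.9375
  terminal-flowered constricted-pod: 517 × 1/16 = 32.3125
χ² = Σ (O − E)² / E
  axial-flowered inflated-pod: (288 − 290.8125)² / 290.8125 = 0.0272
  axial-flowered constricted-pod: (99 − 96.9375)² / 96.9375 = 0.0439
  terminal-flowered inflated-pod: (98 − 96.9375)² / 96.9375 = 0.0116
  terminal-flowered constricted-pod: (32 − 32.3125)² / 32.3125 = 0.0030
χ² = 0.0272 + 0.0439 + 0.0116 + 0.0030 = 0.0857 ≈ 0.086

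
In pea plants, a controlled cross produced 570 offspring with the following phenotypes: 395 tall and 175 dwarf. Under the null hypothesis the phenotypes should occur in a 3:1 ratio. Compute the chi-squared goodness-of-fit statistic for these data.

Expected counts for N = 570 under a 3:1 ratio (total parts = 4):
  tall: 570 × 3/4 = 427.5
  dwarf: 570 × 1/4 = 142.5
χ² = Σ (O − E)² / E
  tall: (395 − 427.5)² / 427.5 = 2.4708
  dwarf: (175 − 142.5)² / 142.5 = 7.4123
χ² = 2.4708 + 7.4123 = 9.8831 ≈ 9.883

9.883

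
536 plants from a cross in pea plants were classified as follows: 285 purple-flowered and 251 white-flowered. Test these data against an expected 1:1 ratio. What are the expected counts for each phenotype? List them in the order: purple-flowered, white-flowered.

Total ratio parts = 2. Expected numbers out of 536:
  purple-flowered: 536 × 1/2 = 268
  white-flowered: 536 × 1/2 = 268

268, 268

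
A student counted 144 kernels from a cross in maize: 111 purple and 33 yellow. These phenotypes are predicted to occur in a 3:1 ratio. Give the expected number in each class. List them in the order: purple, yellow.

108, 36

The 3:1 ratio has 4 parts, so with N = 144 the expected counts are:
  purple: 144 × 3/4 = 108
  yellow: 144 × 1/4 = 36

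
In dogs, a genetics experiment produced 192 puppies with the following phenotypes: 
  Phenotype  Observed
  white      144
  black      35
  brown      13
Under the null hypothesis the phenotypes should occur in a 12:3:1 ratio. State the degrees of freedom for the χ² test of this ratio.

2

A goodness-of-fit test with 3 phenotype classes has df = 3 − 1 = 2.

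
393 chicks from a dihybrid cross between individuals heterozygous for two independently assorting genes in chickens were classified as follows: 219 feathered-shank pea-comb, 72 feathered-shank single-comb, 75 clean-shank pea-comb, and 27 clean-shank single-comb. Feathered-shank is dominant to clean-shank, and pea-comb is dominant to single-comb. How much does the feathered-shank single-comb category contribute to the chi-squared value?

A dihybrid F₂ with independent assortment and complete dominance at both loci gives a 9:3:3:1 phenotypic ratio.
Under the 9:3:3:1 hypothesis (Σ ratio = 16, N = 393):
  feathered-shank pea-comb: 393 × 9/16 = 221.0625
  feathered-shank single-comb: 393 × 3/16 = 73.6875
  clean-shank pea-comb: 393 × 3/16 = 73.6875
  clean-shank single-comb: 393 × 1/16 = 24.5625
Contribution of feathered-shank single-comb: (72 − 73.6875)² / 73.6875 = 0.0386

0.039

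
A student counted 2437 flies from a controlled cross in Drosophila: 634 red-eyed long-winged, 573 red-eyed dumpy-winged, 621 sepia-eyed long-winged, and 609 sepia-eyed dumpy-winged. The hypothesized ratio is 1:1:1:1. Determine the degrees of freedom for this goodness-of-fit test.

A goodness-of-fit test with 4 phenotype classes has df = 4 − 1 = 3.

3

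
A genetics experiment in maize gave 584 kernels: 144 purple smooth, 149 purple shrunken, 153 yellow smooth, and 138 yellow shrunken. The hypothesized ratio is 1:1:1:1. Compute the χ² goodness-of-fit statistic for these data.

0.863

Under the 1:1:1:1 hypothesis (Σ ratio = 4, N = 584):
  purple smooth: 584 × 1/4 = 146
  purple shrunken: 584 × 1/4 = 146
  yellow smooth: 584 × 1/4 = 146
  yellow shrunken: 584 × 1/4 = 146
χ² = Σ (O − E)² / E
  purple smooth: (144 − 146)² / 146 = 0.0274
  purple shrunken: (149 − 146)² / 146 = 0.0616
  yellow smooth: (153 − 146)² / 146 = 0.3356
  yellow shrunken: (138 − 146)² / 146 = 0.4384
χ² = 0.0274 + 0.0616 + 0.3356 + 0.4384 = 0.863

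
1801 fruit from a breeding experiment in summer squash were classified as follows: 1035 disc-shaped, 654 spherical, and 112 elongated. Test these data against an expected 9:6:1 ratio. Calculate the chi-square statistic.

1.154

Total ratio parts = 16. Expected numbers out of 1801:
  disc-shaped: 1801 × 9/16 = 1013.0625
  spherical: 1801 × 6/16 = 675.375
  elongated: 1801 × 1/16 = 112.5625
χ² = Σ (O − E)² / E
  disc-shaped: (1035 − 1013.0625)² / 1013.0625 = 0.4750
  spherical: (654 − 675.375)² / 675.375 = 0.6765
  elongated: (112 − 112.5625)² / 112.5625 = 0.0028
χ² = 0.4750 + 0.6765 + 0.0028 = 1.1543 ≈ 1.154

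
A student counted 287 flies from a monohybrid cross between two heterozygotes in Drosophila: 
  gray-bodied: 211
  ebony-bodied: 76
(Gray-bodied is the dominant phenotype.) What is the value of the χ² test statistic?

0.336

For a monohybrid cross between heterozygotes with complete dominance, the expected phenotypic ratio is 3:1.
Under the 3:1 hypothesis (Σ ratio = 4, N = 287):
  gray-bodied: 287 × 3/4 = 215.25
  ebony-bodied: 287 × 1/4 = 71.75
χ² = Σ (O − E)² / E
  gray-bodied: (211 − 215.25)² / 215.25 = 0.0839
  ebony-bodied: (76 − 71.75)² / 71.75 = 0.2517
χ² = 0.0839 + 0.2517 = 0.3356 ≈ 0.336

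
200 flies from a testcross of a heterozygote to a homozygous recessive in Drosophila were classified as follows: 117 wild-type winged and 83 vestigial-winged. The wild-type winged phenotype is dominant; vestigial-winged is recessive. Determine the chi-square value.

A testcross of a heterozygote (Aa × aa) gives a 1:1 phenotypic ratio.
Total ratio parts = 2. Expected numbers out of 200:
  wild-type winged: 200 × 1/2 = 100
  vestigial-winged: 200 × 1/2 = 100
χ² = Σ (O − E)² / E
  wild-type winged: (117 − 100)² / 100 = 2.8900
  vestigial-winged: (83 − 100)² / 100 = 2.8900
χ² = 2.8900 + 2.8900 = 5.780

5.780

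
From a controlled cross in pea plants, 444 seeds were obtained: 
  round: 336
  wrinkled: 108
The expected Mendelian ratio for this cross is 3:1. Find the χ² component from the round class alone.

Total ratio parts = 4. Expected numbers out of 444:
  round: 444 × 3/4 = 333
  wrinkled: 444 × 1/4 = 111
Contribution of round: (336 − 333)² / 333 = 0.0270

0.027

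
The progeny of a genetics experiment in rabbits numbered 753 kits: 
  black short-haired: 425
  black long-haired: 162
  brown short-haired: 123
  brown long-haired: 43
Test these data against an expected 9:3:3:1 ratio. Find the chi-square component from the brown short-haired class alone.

Expected counts for N = 753 under a 9:3:3:1 ratio (total parts = 16):
  black short-haired: 753 × 9/16 = 423.5625
  black long-haired: 753 × 3/16 = 141.1875
  brown short-haired: 753 × 3/16 = 141.1875
  brown long-haired: 753 × 1/16 = 47.0625
Contribution of brown short-haired: (123 − 141.1875)² / 141.1875 = 2.3429

2.343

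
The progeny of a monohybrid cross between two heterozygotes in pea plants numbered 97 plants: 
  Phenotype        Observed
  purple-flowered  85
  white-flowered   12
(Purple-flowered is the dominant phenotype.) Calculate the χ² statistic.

For a monohybrid cross between heterozygotes with complete dominance, the expected phenotypic ratio is 3:1.
Expected counts for N = 97 under a 3:1 ratio (total parts = 4):
  purple-flowered: 97 × 3/4 = 72.75
  white-flowered: 97 × 1/4 = 24.25
χ² = Σ (O − E)² / E
  purple-flowered: (85 − 72.75)² / 72.75 = 2.0627
  white-flowered: (12 − 24.25)² / 24.25 = 6.1881
χ² = 2.0627 + 6.1881 = 8.2508 ≈ 8.251

8.251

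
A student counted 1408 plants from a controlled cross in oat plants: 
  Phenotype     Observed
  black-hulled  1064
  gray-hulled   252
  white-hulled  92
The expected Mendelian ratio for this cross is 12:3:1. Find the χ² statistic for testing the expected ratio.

0.788

Expected counts for N = 1408 under a 12:3:1 ratio (total parts = 16):
  black-hulled: 1408 × 12/16 = 1056
  gray-hulled: 1408 × 3/16 = 264
  white-hulled: 1408 × 1/16 = 88
χ² = Σ (O − E)² / E
  black-hulled: (1064 − 1056)² / 1056 = 0.0606
  gray-hulled: (252 − 264)² / 264 = 0.5455
  white-hulled: (92 − 88)² / 88 = 0.1818
χ² = 0.0606 + 0.5455 + 0.1818 = 0.7879 ≈ 0.788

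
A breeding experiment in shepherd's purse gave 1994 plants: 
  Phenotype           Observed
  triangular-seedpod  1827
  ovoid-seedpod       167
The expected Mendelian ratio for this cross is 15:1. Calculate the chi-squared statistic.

Expected counts for N = 1994 under a 15:1 ratio (total parts = 16):
  triangular-seedpod: 1994 × 15/16 = 1869.375
  ovoid-seedpod: 1994 × 1/16 = 124.625
χ² = Σ (O − E)² / E
  triangular-seedpod: (1827 − 1869.375)² / 1869.375 = 0.9606
  ovoid-seedpod: (167 − 124.625)² / 124.625 = 14.4084
χ² = 0.9606 + 14.4084 = 15.369

15.369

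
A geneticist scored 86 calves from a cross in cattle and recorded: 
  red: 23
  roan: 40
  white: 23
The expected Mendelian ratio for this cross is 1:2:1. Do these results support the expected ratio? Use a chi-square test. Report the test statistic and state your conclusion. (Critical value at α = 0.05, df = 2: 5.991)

Expected counts for N = 86 under a 1:2:1 ratio (total parts = 4):
  red: 86 × 1/4 = 21.5
  roan: 86 × 2/4 = 43
  white: 86 × 1/4 = 21.5
χ² = Σ (O − E)² / E
  red: (23 − 21.5)² / 21.5 = 0.1047
  roan: (40 − 43)² / 43 = 0.2093
  white: (23 − 21.5)² / 21.5 = 0.1047
χ² = 0.1047 + 0.2093 + 0.1047 = 0.4187 ≈ 0.419
Degrees of freedom = 3 − 1 = 2; critical value at α = 0.05 is 5.991.
Since 0.419 < 5.991, we fail to reject the null hypothesis — the data are consistent with the 1:2:1 ratio.

0.419; consistent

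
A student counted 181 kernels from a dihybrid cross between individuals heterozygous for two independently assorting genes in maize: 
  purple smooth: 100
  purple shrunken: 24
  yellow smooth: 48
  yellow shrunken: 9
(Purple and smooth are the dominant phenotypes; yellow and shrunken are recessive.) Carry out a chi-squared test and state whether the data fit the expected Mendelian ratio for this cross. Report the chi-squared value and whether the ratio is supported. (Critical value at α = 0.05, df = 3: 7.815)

9.242; not consistent

A dihybrid F₂ with independent assortment and complete dominance at both loci gives a 9:3:3:1 phenotypic ratio.
Under the 9:3:3:1 hypothesis (Σ ratio = 16, N = 181):
  purple smooth: 181 × 9/16 = 101.8125
  purple shrunken: 181 × 3/16 = 33.9375
  yellow smooth: 181 × 3/16 = 33.9375
  yellow shrunken: 181 × 1/16 = 11.3125
χ² = Σ (O − E)² / E
  purple smooth: (100 − 101.8125)² / 101.8125 = 0.0323
  purple shrunken: (24 − 33.9375)² / 33.9375 = 2.9099
  yellow smooth: (48 − 33.9375)² / 33.9375 = 5.8270
  yellow shrunken: (9 − 11.3125)² / 11.3125 = 0.4727
χ² = 0.0323 + 2.9099 + 5.8270 + 0.4727 = 9.2419 ≈ 9.242
Degrees of freedom = 4 − 1 = 3; critical value at α = 0.05 is 7.815.
Since 9.242 > 7.815, we reject the null hypothesis — the data do not fit the 9:3:3:1 ratio.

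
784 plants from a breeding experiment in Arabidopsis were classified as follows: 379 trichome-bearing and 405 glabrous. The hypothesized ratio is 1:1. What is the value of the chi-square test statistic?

0.862

Total ratio parts = 2. Expected numbers out of 784:
  trichome-bearing: 784 × 1/2 = 392
  glabrous: 784 × 1/2 = 392
χ² = Σ (O − E)² / E
  trichome-bearing: (379 − 392)² / 392 = 0.4311
  glabrous: (405 − 392)² / 392 = 0.4311
χ² = 0.4311 + 0.4311 = 0.8622 ≈ 0.862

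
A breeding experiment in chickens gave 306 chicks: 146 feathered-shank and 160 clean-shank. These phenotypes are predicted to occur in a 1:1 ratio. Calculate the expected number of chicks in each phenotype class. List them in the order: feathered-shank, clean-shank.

Total ratio parts = 2. Expected numbers out of 306:
  feathered-shank: 306 × 1/2 = 153
  clean-shank: 306 × 1/2 = 153

153, 153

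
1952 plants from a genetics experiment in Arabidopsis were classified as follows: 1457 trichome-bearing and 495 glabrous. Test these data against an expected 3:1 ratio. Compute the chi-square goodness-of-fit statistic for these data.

Expected counts for N = 1952 under a 3:1 ratio (total parts = 4):
  trichome-bearing: 1952 × 3/4 = 1464
  glabrous: 1952 × 1/4 = 488
χ² = Σ (O − E)² / E
  trichome-bearing: (1457 − 1464)² / 1464 = 0.0335
  glabrous: (495 − 488)² / 488 = 0.1004
χ² = 0.0335 + 0.1004 = 0.1339 ≈ 0.134

0.134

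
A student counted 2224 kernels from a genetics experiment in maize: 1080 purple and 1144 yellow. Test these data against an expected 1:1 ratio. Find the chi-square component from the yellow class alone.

Total ratio parts = 2. Expected numbers out of 2224:
  purple: 2224 × 1/2 = 1112
  yellow: 2224 × 1/2 = 1112
Contribution of yellow: (1144 − 1112)² / 1112 = 0.9209

0.921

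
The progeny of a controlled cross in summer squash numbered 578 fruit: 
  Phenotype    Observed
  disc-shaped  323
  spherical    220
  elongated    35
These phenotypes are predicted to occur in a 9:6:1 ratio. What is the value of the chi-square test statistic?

0.098

The 9:6:1 ratio has 16 parts, so with N = 578 the expected counts are:
  disc-shaped: 578 × 9/16 = 325.125
  spherical: 578 × 6/16 = 216.75
  elongated: 578 × 1/16 = 36.125
χ² = Σ (O − E)² / E
  disc-shaped: (323 − 325.125)² / 325.125 = 0.0139
  spherical: (220 − 216.75)² / 216.75 = 0.0487
  elongated: (35 − 36.125)² / 36.125 = 0.0350
χ² = 0.0139 + 0.0487 + 0.0350 = 0.0976 ≈ 0.098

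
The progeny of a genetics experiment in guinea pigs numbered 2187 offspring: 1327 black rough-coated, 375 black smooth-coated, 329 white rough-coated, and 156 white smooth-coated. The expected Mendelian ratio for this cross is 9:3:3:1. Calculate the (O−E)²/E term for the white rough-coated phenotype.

16.025

The 9:3:3:1 ratio has 16 parts, so with N = 2187 the expected counts are:
  black rough-coated: 2187 × 9/16 = 1230.1875
  black smooth-coated: 2187 × 3/16 = 410.0625
  white rough-coated: 2187 × 3/16 = 410.0625
  white smooth-coated: 2187 × 1/16 = 136.6875
Contribution of white rough-coated: (329 − 410.0625)² / 410.0625 = 16.0247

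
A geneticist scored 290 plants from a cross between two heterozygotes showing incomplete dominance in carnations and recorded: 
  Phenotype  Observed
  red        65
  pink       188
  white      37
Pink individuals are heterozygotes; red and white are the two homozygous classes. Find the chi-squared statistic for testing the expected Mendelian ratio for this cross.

30.910

With incomplete dominance, a heterozygote × heterozygote cross gives a 1:2:1 phenotypic ratio.
The 1:2:1 ratio has 4 parts, so with N = 290 the expected counts are:
  red: 290 × 1/4 = 72.5
  pink: 290 × 2/4 = 145
  white: 290 × 1/4 = 72.5
χ² = Σ (O − E)² / E
  red: (65 − 72.5)² / 72.5 = 0.7759
  pink: (188 − 145)² / 145 = 12.7517
  white: (37 − 72.5)² / 72.5 = 17.3828
χ² = 0.7759 + 12.7517 + 17.3828 = 30.9104 ≈ 30.910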